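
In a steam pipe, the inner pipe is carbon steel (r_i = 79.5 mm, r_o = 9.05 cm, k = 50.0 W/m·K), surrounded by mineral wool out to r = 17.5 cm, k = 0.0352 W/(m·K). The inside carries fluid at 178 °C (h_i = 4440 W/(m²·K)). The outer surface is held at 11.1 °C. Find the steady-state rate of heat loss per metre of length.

Treat each layer as a resistance in series:
  R'_conv,in = 1/(2πr h) = 1/(2π·0.0795·4440) = 4.509×10^-4 m·K/W
  R'_carbon steel = ln(0.0905/0.0795)/(2πk) = 0.1296/(2π·50.0) = 4.125×10^-4 m·K/W
  R'_mineral wool = ln(0.175/0.0905)/(2πk) = 0.6594/(2π·0.0352) = 2.982 m·K/W
ΣR = 4.509×10^-4 + 4.125×10^-4 + 2.982 = 2.983 m·K/W
Q' = ΔT/ΣR = (178 °C − 11.1 °C)/2.983 = 56.0 W/m

Q' = 56.0 W/m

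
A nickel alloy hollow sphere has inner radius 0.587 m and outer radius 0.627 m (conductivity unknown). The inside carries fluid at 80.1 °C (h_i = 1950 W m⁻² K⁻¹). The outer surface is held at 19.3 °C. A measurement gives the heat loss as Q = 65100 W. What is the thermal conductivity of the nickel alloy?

ΣR = ΔT/Q = |80.1 − 19.3|/65100 = 9.339×10^-4 K/W
Known resistances:
  R_conv,in = 1/(4πr²h) = 1/(4π·0.587²·1950) = 1.184×10^-4 K/W
R_nickel alloy = ΣR − ΣR_known = 9.339×10^-4 − 1.184×10^-4 = 8.155×10^-4 K/W
(1/r₁−1/r₂)/(4πk) = 8.155×10^-4 ⇒ k = 0.1087/(4π·8.155×10^-4) = 10.6 W/m·K

k = 10.6 W/m·K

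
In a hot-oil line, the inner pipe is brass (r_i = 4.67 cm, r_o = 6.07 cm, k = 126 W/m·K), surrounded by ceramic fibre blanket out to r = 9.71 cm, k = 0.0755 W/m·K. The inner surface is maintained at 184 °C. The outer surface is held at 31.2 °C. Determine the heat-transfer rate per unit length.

Resistance network (inner→outer):
  R'_brass = ln(0.0607/0.0467)/(2πk) = 0.2622/(2π·126) = 3.312×10^-4 m·K/W
  R'_ceramic fibre blanket = ln(0.0971/0.0607)/(2πk) = 0.4698/(2π·0.0755) = 0.9903 m·K/W
ΣR = 3.312×10^-4 + 0.9903 = 0.9906 m·K/W
Q' = ΔT/ΣR = (184 °C − 31.2 °C)/0.9906 = 154 W/m

Q' = 154 W/m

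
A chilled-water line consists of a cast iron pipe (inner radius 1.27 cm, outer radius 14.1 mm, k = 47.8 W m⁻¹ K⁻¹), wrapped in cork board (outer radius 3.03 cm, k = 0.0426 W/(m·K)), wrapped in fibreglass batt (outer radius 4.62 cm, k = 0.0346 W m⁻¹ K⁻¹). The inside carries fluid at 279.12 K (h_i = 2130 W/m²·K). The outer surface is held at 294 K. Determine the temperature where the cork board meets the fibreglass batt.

Series thermal resistances, inner to outer:
  R'_conv,in = 1/(2πr h) = 1/(2π·0.0127·2130) = 0.005884 m·K/W
  R'_cast iron = ln(0.0141/0.0127)/(2πk) = 0.1046/(2π·47.8) = 3.482×10^-4 m·K/W
  R'_cork board = ln(0.0303/0.0141)/(2πk) = 0.7650/(2π·0.0426) = 2.858 m·K/W
  R'_fibreglass batt = ln(0.0462/0.0303)/(2πk) = 0.4218/(2π·0.0346) = 1.940 m·K/W
ΣR = 0.005884 + 3.482×10^-4 + 2.858 + 1.940 = 4.804 m·K/W
Q' = ΔT/ΣR = (279.12 K − 294 K)/4.804 = -3.097 W/m
From the inner boundary to the cork board/fibreglass batt interface, ΣR_partial = 2.864 m·K/W.
T_interface = T_in − Q'·ΣR_partial = 279.12 K − (-3.097)(2.864) = 288.0 K

T = 288.0 K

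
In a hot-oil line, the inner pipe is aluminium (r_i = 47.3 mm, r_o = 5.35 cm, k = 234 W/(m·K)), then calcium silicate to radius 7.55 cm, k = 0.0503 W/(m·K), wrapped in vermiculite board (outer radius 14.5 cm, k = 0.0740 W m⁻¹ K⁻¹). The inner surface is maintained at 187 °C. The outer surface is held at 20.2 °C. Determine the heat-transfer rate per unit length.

Q' = 66.9 W/m

Series thermal resistances, inner to outer:
  R'_aluminium = ln(0.0535/0.0473)/(2πk) = 0.1232/(2π·234) = 8.377×10^-5 m·K/W
  R'_calcium silicate = ln(0.0755/0.0535)/(2πk) = 0.3445/(2π·0.0503) = 1.090 m·K/W
  R'_vermiculite board = ln(0.145/0.0755)/(2πk) = 0.6526/(2π·0.0740) = 1.404 m·K/W
ΣR = 8.377×10^-5 + 1.090 + 1.404 = 2.494 m·K/W
Q' = ΔT/ΣR = (187 °C − 20.2 °C)/2.494 = 66.9 W/m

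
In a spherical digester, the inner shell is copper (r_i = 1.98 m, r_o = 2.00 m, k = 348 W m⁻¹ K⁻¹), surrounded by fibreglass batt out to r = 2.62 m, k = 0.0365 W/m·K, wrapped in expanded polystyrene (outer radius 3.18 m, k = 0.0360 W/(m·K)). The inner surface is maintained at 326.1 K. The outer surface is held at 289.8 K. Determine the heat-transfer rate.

Resistance network (inner→outer):
  R_copper = (1/1.98 − 1/2.00)/(4πk) = 0.005051/(4π·348) = 1.155×10^-6 K/W
  R_fibreglass batt = (1/2.00 − 1/2.62)/(4πk) = 0.1183/(4π·0.0365) = 0.2580 K/W
  R_expanded polystyrene = (1/2.62 − 1/3.18)/(4πk) = 0.06721/(4π·0.0360) = 0.1486 K/W
ΣR = 1.155×10^-6 + 0.2580 + 0.1486 = 0.4066 K/W
Q = ΔT/ΣR = (326.1 K − 289.8 K)/0.4066 = 89.3 W

Q = 89.3 W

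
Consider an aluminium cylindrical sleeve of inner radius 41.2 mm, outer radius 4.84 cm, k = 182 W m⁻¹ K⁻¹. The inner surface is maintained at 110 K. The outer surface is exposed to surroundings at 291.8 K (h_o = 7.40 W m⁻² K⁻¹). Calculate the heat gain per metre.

Q' = 409 W/m

Treat each layer as a resistance in series:
  R'_aluminium = ln(0.0484/0.0412)/(2πk) = 0.1611/(2π·182) = 1.408×10^-4 m·K/W
  R'_conv,out = 1/(2πr h) = 1/(2π·0.0484·7.40) = 0.4444 m·K/W
ΣR = 1.408×10^-4 + 0.4444 = 0.4445 m·K/W
Q' = ΔT/ΣR = (110 K − 291.8 K)/0.4445 = -409 W/m
(Negative Q' ⇒ heat flows inward; heat gain = 409 W/m.)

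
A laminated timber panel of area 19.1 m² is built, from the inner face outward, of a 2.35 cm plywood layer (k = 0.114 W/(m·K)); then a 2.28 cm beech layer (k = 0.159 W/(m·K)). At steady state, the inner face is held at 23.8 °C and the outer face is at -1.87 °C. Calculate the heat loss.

Q = 1400 W

Treat each layer as a resistance in series:
  R_plywood = L/(kA) = 0.0235/(0.114·19.1) = 0.01079 K/W
  R_beech = L/(kA) = 0.0228/(0.159·19.1) = 0.007508 K/W
ΣR = 0.01079 + 0.007508 = 0.01830 K/W
Q = ΔT/ΣR = (23.8 °C − -1.87 °C)/0.01830 = 1400 W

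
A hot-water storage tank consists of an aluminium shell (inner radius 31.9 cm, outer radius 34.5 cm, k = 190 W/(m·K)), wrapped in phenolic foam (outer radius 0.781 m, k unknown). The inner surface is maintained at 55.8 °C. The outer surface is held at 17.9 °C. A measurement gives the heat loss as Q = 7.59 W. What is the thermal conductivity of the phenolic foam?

ΣR = ΔT/Q = |55.8 − 17.9|/7.59 = 4.993 K/W
Known resistances:
  R_aluminium = (1/0.319 − 1/0.345)/(4πk) = 0.2362/(4π·190) = 9.895×10^-5 K/W
R_phenolic foam = ΣR − ΣR_known = 4.993 − 9.895×10^-5 = 4.993 K/W
(1/r₁−1/r₂)/(4πk) = 4.993 ⇒ k = 1.618/(4π·4.993) = 0.0258 W/m·K

k = 0.0258 W/m·K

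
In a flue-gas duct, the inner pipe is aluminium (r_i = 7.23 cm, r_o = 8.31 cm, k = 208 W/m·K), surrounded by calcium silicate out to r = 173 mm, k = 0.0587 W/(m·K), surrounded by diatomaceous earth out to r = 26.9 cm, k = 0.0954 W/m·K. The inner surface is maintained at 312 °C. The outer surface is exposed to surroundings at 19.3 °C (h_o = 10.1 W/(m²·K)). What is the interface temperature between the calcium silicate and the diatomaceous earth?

Treat each layer as a resistance in series:
  R'_aluminium = ln(0.0831/0.0723)/(2πk) = 0.1392/(2π·208) = 1.065×10^-4 m·K/W
  R'_calcium silicate = ln(0.173/0.0831)/(2πk) = 0.7332/(2π·0.0587) = 1.988 m·K/W
  R'_diatomaceous earth = ln(0.269/0.173)/(2πk) = 0.4414/(2π·0.0954) = 0.7364 m·K/W
  R'_conv,out = 1/(2πr h) = 1/(2π·0.269·10.1) = 0.05858 m·K/W
ΣR = 1.065×10^-4 + 1.988 + 0.7364 + 0.05858 = 2.783 m·K/W
Q' = ΔT/ΣR = (312 °C − 19.3 °C)/2.783 = 105.2 W/m
From the inner boundary to the calcium silicate/diatomaceous earth interface, ΣR_partial = 1.988 m·K/W.
T_interface = T_in − Q'·ΣR_partial = 312 °C − (105.2)(1.988) = 103 °C

T = 103 °C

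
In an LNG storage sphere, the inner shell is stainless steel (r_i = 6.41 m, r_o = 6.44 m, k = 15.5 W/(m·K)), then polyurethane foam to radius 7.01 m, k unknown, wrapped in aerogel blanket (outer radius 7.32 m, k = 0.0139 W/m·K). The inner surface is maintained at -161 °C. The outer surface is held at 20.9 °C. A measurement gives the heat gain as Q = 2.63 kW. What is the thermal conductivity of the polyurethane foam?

k = 0.0291 W/m·K

ΣR = ΔT/Q = |-161 − 20.9|/2630 = 0.06916 K/W
Known resistances:
  R_stainless steel = (1/6.41 − 1/6.44)/(4πk) = 7.267×10^-4/(4π·15.5) = 3.731×10^-6 K/W
  R_aerogel blanket = (1/7.01 − 1/7.32)/(4πk) = 0.006041/(4π·0.0139) = 0.03459 K/W
R_polyurethane foam = ΣR − ΣR_known = 0.06916 − 0.03459 = 0.03457 K/W
(1/r₁−1/r₂)/(4πk) = 0.03457 ⇒ k = 0.01263/(4π·0.03457) = 0.0291 W/m·K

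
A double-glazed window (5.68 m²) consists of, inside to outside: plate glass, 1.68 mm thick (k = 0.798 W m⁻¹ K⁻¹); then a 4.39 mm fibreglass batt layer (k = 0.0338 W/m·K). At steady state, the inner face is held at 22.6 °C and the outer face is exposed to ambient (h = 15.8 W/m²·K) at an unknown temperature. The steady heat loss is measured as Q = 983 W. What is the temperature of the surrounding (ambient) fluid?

Series resistances:
  R_plate glass = L/(kA) = 0.00168/(0.798·5.68) = 3.706×10^-4 K/W
  R_fibreglass batt = L/(kA) = 0.00439/(0.0338·5.68) = 0.02287 K/W
  R_conv,out = 1/(hA) = 1/(15.8·5.68) = 0.01114 K/W
ΣR = 0.03438 K/W
ΔT = Q·ΣR = 983 × 0.03438 = 33.80 K
Heat flows outward, so T_out = T_in − ΔT = 22.6 − 33.80 = -11.2 °C

T_out = -11.2 °C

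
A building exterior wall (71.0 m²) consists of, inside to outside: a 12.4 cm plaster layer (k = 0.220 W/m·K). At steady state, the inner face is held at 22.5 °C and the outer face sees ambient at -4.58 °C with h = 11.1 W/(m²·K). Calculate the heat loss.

Series thermal resistances, inner to outer:
  R_plaster = L/(kA) = 0.124/(0.220·71.0) = 0.007939 K/W
  R_conv,out = 1/(hA) = 1/(11.1·71.0) = 0.001269 K/W
ΣR = 0.007939 + 0.001269 = 0.009208 K/W
Q = ΔT/ΣR = (22.5 °C − -4.58 °C)/0.009208 = 2940 W

Q = 2940 W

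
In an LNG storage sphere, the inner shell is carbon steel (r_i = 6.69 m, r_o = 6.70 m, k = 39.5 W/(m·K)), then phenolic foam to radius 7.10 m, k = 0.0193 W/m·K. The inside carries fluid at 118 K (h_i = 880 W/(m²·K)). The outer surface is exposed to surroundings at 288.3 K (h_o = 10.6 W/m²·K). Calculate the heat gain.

Q = 4.89 kW

Series thermal resistances, inner to outer:
  R_conv,in = 1/(4πr²h) = 1/(4π·6.69²·880) = 2.020×10^-6 K/W
  R_carbon steel = (1/6.69 − 1/6.70)/(4πk) = 2.231×10^-4/(4π·39.5) = 4.495×10^-7 K/W
  R_phenolic foam = (1/6.70 − 1/7.10)/(4πk) = 0.008409/(4π·0.0193) = 0.03467 K/W
  R_conv,out = 1/(4πr²h) = 1/(4π·7.10²·10.6) = 1.489×10^-4 K/W
ΣR = 2.020×10^-6 + 4.495×10^-7 + 0.03467 + 1.489×10^-4 = 0.03482 K/W
Q = ΔT/ΣR = (118 K − 288.3 K)/0.03482 = -4890 W
(Negative Q ⇒ heat flows inward; heat gain = 4890 W.)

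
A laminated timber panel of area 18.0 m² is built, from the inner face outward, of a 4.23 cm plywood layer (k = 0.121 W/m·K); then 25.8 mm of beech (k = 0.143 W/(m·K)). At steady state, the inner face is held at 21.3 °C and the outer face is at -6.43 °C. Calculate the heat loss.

Series thermal resistances, inner to outer:
  R_plywood = L/(kA) = 0.0423/(0.121·18.0) = 0.01942 K/W
  R_beech = L/(kA) = 0.0258/(0.143·18.0) = 0.01002 K/W
ΣR = 0.01942 + 0.01002 = 0.02944 K/W
Q = ΔT/ΣR = (21.3 °C − -6.43 °C)/0.02944 = 942 W

Q = 942 W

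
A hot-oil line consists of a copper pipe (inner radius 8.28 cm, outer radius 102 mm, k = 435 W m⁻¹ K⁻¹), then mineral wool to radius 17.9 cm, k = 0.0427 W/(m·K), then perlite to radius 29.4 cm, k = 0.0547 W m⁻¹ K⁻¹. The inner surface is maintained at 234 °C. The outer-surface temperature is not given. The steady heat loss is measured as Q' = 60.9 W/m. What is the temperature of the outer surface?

T_out = 18.4 °C

Series resistances:
  R'_copper = ln(0.102/0.0828)/(2πk) = 0.2085/(2π·435) = 7.630×10^-5 m·K/W
  R'_mineral wool = ln(0.179/0.102)/(2πk) = 0.5624/(2π·0.0427) = 2.096 m·K/W
  R'_perlite = ln(0.294/0.179)/(2πk) = 0.4962/(2π·0.0547) = 1.444 m·K/W
ΣR = 3.540 m·K/W
ΔT = Q'·ΣR = 60.9 × 3.540 = 215.6 K
Heat flows outward, so T_out = T_in − ΔT = 234 − 215.6 = 18.4 °C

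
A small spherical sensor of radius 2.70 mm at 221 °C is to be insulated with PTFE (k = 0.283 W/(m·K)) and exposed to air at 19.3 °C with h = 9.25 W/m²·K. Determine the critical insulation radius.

r_cr = 6.12 cm

For a sphere, r_cr = 2k_ins/h = 2·0.283/9.25 = 0.0612 m = 6.12 cm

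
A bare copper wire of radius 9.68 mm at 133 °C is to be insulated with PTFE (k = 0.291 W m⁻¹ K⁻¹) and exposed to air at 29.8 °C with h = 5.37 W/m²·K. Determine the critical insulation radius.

For a cylinder, r_cr = k_ins/h = 0.291/5.37 = 0.0542 m = 5.42 cm

r_cr = 5.42 cm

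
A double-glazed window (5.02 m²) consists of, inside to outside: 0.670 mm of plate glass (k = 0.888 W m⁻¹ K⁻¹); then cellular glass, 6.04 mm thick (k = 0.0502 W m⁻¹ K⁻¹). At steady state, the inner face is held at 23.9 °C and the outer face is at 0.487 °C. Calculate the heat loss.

Treat each layer as a resistance in series:
  R_plate glass = L/(kA) = 6.70×10^-4/(0.888·5.02) = 1.503×10^-4 K/W
  R_cellular glass = L/(kA) = 0.00604/(0.0502·5.02) = 0.02397 K/W
ΣR = 1.503×10^-4 + 0.02397 = 0.02412 K/W
Q = ΔT/ΣR = (23.9 °C − 0.487 °C)/0.02412 = 971 W

Q = 971 W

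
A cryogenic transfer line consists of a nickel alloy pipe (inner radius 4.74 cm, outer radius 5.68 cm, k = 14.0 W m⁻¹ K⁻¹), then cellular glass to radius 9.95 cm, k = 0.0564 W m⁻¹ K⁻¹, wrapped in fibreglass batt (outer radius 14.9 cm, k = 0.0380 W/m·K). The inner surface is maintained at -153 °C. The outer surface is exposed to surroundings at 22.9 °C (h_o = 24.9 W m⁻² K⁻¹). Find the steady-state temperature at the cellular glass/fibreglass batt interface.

Resistance network (inner→outer):
  R'_nickel alloy = ln(0.0568/0.0474)/(2πk) = 0.1809/(2π·14.0) = 0.002057 m·K/W
  R'_cellular glass = ln(0.0995/0.0568)/(2πk) = 0.5606/(2π·0.0564) = 1.582 m·K/W
  R'_fibreglass batt = ln(0.149/0.0995)/(2πk) = 0.4038/(2π·0.0380) = 1.691 m·K/W
  R'_conv,out = 1/(2πr h) = 1/(2π·0.149·24.9) = 0.04290 m·K/W
ΣR = 0.002057 + 1.582 + 1.691 + 0.04290 = 3.318 m·K/W
Q' = ΔT/ΣR = (-153 °C − 22.9 °C)/3.318 = -53.01 W/m
From the inner boundary to the cellular glass/fibreglass batt interface, ΣR_partial = 1.584 m·K/W.
T_interface = T_in − Q'·ΣR_partial = -153 °C − (-53.01)(1.584) = -69.0 °C

T = -69.0 °C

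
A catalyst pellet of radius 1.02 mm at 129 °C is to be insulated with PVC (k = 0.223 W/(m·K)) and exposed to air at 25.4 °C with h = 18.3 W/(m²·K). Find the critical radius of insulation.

For a sphere, r_cr = 2k_ins/h = 2·0.223/18.3 = 0.0244 m = 2.44 cm

r_cr = 2.44 cm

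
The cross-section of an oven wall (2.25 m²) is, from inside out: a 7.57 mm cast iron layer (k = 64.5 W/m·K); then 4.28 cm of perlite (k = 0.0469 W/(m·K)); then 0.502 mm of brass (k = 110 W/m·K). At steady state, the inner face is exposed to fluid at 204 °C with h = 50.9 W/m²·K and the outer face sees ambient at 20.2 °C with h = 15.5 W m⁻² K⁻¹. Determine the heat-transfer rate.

Q = 415 W

Treat each layer as a resistance in series:
  R_conv,in = 1/(hA) = 1/(50.9·2.25) = 0.008732 K/W
  R_cast iron = L/(kA) = 0.00757/(64.5·2.25) = 5.216×10^-5 K/W
  R_perlite = L/(kA) = 0.0428/(0.0469·2.25) = 0.4056 K/W
  R_brass = L/(kA) = 5.02×10^-4/(110·2.25) = 2.028×10^-6 K/W
  R_conv,out = 1/(hA) = 1/(15.5·2.25) = 0.02867 K/W
ΣR = 0.008732 + 5.216×10^-5 + 0.4056 + 2.028×10^-6 + 0.02867 = 0.4431 K/W
Q = ΔT/ΣR = (204 °C − 20.2 °C)/0.4431 = 415 W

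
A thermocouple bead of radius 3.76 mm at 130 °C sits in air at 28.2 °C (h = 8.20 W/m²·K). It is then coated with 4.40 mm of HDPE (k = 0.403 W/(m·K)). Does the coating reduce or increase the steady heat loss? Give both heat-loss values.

increases: 0.148 → 0.585 W

Critical radius for a sphere: r_cr = 2k/h = 0.0983 m = 9.83 cm.
Outer radius after coating: r₂ = 0.00376 + 0.00440 = 0.00816 m.
Since r₁ < r_cr and r₂ ≤ r_cr, the coating moves toward the maximum at r_cr — heat loss rises.
Bare: R = 1/(4πr₁²h) = 686.4 K/W; Q = 101.8/686.4 = 0.148 W.
Coated: R = R_cond + R_conv = 174.1 K/W; Q = 101.8/174.1 = 0.585 W.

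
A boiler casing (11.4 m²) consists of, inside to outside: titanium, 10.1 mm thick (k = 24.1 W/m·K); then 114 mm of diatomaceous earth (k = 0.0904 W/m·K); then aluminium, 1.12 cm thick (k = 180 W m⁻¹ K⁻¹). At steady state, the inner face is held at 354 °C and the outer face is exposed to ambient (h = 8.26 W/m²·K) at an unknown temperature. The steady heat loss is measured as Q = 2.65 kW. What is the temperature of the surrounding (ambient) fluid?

Series resistances:
  R_titanium = L/(kA) = 0.0101/(24.1·11.4) = 3.676×10^-5 K/W
  R_diatomaceous earth = L/(kA) = 0.114/(0.0904·11.4) = 0.1106 K/W
  R_aluminium = L/(kA) = 0.0112/(180·11.4) = 5.458×10^-6 K/W
  R_conv,out = 1/(hA) = 1/(8.26·11.4) = 0.01062 K/W
ΣR = 0.1213 K/W
ΔT = Q·ΣR = 2650 × 0.1213 = 321.4 K
Heat flows outward, so T_out = T_in − ΔT = 354 − 321.4 = 32.6 °C

T_out = 32.6 °C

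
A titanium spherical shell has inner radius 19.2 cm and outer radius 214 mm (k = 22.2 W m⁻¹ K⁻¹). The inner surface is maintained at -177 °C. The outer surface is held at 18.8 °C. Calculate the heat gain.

Q = 4πk·ΔT/(1/r₁ − 1/r₂) = 4π × 22.2 × 195.8 / (1/0.192 − 1/0.214) = 1.02×10^5 W

Q = 102 kW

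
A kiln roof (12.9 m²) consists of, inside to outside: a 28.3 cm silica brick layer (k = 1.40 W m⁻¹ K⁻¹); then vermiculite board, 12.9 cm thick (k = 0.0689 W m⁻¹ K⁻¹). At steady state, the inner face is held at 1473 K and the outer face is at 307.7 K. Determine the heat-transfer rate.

Q = 7250 W

Resistance network (inner→outer):
  R_silica brick = L/(kA) = 0.283/(1.40·12.9) = 0.01567 K/W
  R_vermiculite board = L/(kA) = 0.129/(0.0689·12.9) = 0.1451 K/W
ΣR = 0.01567 + 0.1451 = 0.1608 K/W
Q = ΔT/ΣR = (1473 K − 307.7 K)/0.1608 = 7250 W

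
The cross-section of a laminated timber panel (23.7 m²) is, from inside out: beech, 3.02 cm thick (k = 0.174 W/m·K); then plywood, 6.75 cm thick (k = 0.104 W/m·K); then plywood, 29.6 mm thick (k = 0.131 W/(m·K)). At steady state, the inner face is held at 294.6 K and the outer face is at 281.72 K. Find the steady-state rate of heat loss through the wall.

Resistance network (inner→outer):
  R_beech = L/(kA) = 0.0302/(0.174·23.7) = 0.007323 K/W
  R_plywood = L/(kA) = 0.0675/(0.104·23.7) = 0.02739 K/W
  R_plywood = L/(kA) = 0.0296/(0.131·23.7) = 0.009534 K/W
ΣR = 0.007323 + 0.02739 + 0.009534 = 0.04425 K/W
Q = ΔT/ΣR = (294.6 K − 281.72 K)/0.04425 = 291 W

Q = 291 W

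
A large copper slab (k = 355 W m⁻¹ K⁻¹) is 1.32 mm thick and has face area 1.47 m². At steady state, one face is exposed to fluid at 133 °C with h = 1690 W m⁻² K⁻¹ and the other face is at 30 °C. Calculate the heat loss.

Resistance network (inner→outer):
  R_conv,in = 1/(hA) = 1/(1690·1.47) = 4.025×10^-4 K/W
  R_copper = L/(kA) = 0.00132/(355·1.47) = 2.529×10^-6 K/W
ΣR = 4.025×10^-4 + 2.529×10^-6 = 4.050×10^-4 K/W
Q = ΔT/ΣR = (133 °C − 30 °C)/4.050×10^-4 = 2.54×10^5 W

Q = 254 kW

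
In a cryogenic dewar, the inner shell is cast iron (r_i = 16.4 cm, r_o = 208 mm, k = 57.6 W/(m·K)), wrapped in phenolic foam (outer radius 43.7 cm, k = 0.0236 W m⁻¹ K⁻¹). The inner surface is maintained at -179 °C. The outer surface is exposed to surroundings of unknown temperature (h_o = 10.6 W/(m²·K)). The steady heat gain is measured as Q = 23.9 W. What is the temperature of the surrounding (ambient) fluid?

Series resistances:
  R_cast iron = (1/0.164 − 1/0.208)/(4πk) = 1.290/(4π·57.6) = 0.001782 K/W
  R_phenolic foam = (1/0.208 − 1/0.437)/(4πk) = 2.519/(4π·0.0236) = 8.495 K/W
  R_conv,out = 1/(4πr²h) = 1/(4π·0.437²·10.6) = 0.03931 K/W
ΣR = 8.536 K/W
ΔT = Q·ΣR = 23.9 × 8.536 = 204.0 K
Heat flows inward, so T_out = T_in + ΔT = -179 + 204.0 = 25.0 °C

T_out = 25.0 °C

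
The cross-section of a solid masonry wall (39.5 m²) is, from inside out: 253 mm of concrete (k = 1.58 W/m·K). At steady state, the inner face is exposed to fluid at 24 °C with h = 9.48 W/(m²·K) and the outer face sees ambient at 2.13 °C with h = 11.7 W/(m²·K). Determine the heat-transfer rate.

Treat each layer as a resistance in series:
  R_conv,in = 1/(hA) = 1/(9.48·39.5) = 0.002671 K/W
  R_concrete = L/(kA) = 0.253/(1.58·39.5) = 0.004054 K/W
  R_conv,out = 1/(hA) = 1/(11.7·39.5) = 0.002164 K/W
ΣR = 0.002671 + 0.004054 + 0.002164 = 0.008889 K/W
Q = ΔT/ΣR = (24 °C − 2.13 °C)/0.008889 = 2460 W

Q = 2.46 kW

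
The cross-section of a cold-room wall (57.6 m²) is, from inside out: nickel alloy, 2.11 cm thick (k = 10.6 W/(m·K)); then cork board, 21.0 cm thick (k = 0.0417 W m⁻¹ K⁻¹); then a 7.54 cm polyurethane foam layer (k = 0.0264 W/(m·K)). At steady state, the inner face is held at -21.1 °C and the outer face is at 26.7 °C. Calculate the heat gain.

Resistance network (inner→outer):
  R_nickel alloy = L/(kA) = 0.0211/(10.6·57.6) = 3.456×10^-5 K/W
  R_cork board = L/(kA) = 0.210/(0.0417·57.6) = 0.08743 K/W
  R_polyurethane foam = L/(kA) = 0.0754/(0.0264·57.6) = 0.04958 K/W
ΣR = 3.456×10^-5 + 0.08743 + 0.04958 = 0.1370 K/W
Q = ΔT/ΣR = (-21.1 °C − 26.7 °C)/0.1370 = -349 W
(Negative Q ⇒ heat flows inward; heat gain = 349 W.)

Q = 349 W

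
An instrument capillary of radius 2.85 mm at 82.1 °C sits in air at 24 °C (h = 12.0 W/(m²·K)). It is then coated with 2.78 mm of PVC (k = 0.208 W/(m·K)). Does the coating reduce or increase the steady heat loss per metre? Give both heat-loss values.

increases: 12.5 → 20.2 W/m

Critical radius for a cylinder: r_cr = k/h = 0.0173 m = 1.73 cm.
Outer radius after coating: r₂ = 0.00285 + 0.00278 = 0.00563 m.
Since r₁ < r_cr and r₂ ≤ r_cr, the coating moves toward the maximum at r_cr — heat loss rises.
Bare: R = 1/(2πr₁h) = 4.654 m·K/W; Q = 58.1/4.654 = 12.5 W/m.
Coated: R = R_cond + R_conv = 2.877 m·K/W; Q = 58.1/2.877 = 20.2 W/m.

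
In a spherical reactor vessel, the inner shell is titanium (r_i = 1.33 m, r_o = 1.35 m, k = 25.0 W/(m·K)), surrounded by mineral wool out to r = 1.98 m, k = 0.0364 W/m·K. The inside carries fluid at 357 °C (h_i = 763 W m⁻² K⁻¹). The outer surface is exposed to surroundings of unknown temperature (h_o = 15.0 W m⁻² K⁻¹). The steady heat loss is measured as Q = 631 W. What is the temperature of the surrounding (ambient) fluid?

T_out = 31.0 °C

Sum the resistances:
  R_conv,in = 1/(4πr²h) = 1/(4π·1.33²·763) = 5.896×10^-5 K/W
  R_titanium = (1/1.33 − 1/1.35)/(4πk) = 0.01114/(4π·25.0) = 3.546×10^-5 K/W
  R_mineral wool = (1/1.35 − 1/1.98)/(4πk) = 0.2357/(4π·0.0364) = 0.5153 K/W
  R_conv,out = 1/(4πr²h) = 1/(4π·1.98²·15.0) = 0.001353 K/W
ΣR = 0.5167 K/W
ΔT = Q·ΣR = 631 × 0.5167 = 326.0 K
Heat flows outward, so T_out = T_in − ΔT = 357 − 326.0 = 31.0 °C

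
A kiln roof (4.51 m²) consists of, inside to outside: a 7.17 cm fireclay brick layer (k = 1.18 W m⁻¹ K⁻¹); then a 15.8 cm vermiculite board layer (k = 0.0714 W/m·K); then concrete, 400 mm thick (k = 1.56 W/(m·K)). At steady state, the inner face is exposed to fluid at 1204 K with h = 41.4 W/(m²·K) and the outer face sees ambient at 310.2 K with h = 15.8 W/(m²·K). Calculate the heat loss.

Q = 1540 W

Treat each layer as a resistance in series:
  R_conv,in = 1/(hA) = 1/(41.4·4.51) = 0.005356 K/W
  R_fireclay brick = L/(kA) = 0.0717/(1.18·4.51) = 0.01347 K/W
  R_vermiculite board = L/(kA) = 0.158/(0.0714·4.51) = 0.4907 K/W
  R_concrete = L/(kA) = 0.400/(1.56·4.51) = 0.05685 K/W
  R_conv,out = 1/(hA) = 1/(15.8·4.51) = 0.01403 K/W
ΣR = 0.005356 + 0.01347 + 0.4907 + 0.05685 + 0.01403 = 0.5804 K/W
Q = ΔT/ΣR = (1204 K − 310.2 K)/0.5804 = 1540 W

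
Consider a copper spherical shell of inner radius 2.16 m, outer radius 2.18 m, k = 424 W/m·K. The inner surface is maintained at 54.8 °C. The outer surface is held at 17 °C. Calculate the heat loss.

Q = 4πk·ΔT/(1/r₁ − 1/r₂) = 4π × 424 × 37.8 / (1/2.16 − 1/2.18) = 4.74×10^7 W

Q = 47400 kW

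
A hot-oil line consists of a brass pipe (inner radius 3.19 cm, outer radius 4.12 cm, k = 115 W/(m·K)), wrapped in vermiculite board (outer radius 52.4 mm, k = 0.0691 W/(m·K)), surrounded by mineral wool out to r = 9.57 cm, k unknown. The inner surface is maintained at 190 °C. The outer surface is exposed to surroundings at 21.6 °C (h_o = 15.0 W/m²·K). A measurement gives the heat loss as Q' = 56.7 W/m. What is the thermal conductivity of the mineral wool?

ΣR = ΔT/Q' = |190 − 21.6|/56.7 = 2.970 m·K/W
Known resistances:
  R'_brass = ln(0.0412/0.0319)/(2πk) = 0.2558/(2π·115) = 3.541×10^-4 m·K/W
  R'_vermiculite board = ln(0.0524/0.0412)/(2πk) = 0.2405/(2π·0.0691) = 0.5539 m·K/W
  R'_conv,out = 1/(2πr h) = 1/(2π·0.0957·15.0) = 0.1109 m·K/W
R_mineral wool = ΣR − ΣR_known = 2.970 − 0.6652 = 2.305 m·K/W
ln(r₂/r₁)/(2πk) = 2.305 ⇒ k = 0.6023/(2π·2.305) = 0.0416 W/m·K

k = 0.0416 W/m·K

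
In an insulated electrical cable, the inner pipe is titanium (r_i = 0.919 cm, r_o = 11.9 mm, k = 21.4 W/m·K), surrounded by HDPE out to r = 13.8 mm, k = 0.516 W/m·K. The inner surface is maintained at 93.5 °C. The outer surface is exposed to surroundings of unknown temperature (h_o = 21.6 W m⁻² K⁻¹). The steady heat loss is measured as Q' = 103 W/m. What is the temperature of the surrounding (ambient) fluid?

T_out = 33.6 °C

Sum the resistances:
  R'_titanium = ln(0.0119/0.00919)/(2πk) = 0.2584/(2π·21.4) = 0.001922 m·K/W
  R'_HDPE = ln(0.0138/0.0119)/(2πk) = 0.1481/(2π·0.516) = 0.04569 m·K/W
  R'_conv,out = 1/(2πr h) = 1/(2π·0.0138·21.6) = 0.5339 m·K/W
ΣR = 0.5815 m·K/W
ΔT = Q'·ΣR = 103 × 0.5815 = 59.89 K
Heat flows outward, so T_out = T_in − ΔT = 93.5 − 59.89 = 33.6 °C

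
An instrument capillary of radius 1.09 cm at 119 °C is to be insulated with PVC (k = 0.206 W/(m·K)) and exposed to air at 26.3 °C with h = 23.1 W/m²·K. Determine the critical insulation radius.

For a cylinder, r_cr = k_ins/h = 0.206/23.1 = 0.00892 m = 0.892 cm

r_cr = 0.892 cm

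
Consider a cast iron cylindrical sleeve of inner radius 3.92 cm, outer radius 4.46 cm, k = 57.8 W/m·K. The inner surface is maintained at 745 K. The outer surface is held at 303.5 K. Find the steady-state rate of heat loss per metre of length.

Q' = 1240 kW/m

Q' = 2πk·ΔT/ln(r₂/r₁) = 2π × 57.8 × 441.5 / ln(0.0446/0.0392) = 1.24×10^6 W/m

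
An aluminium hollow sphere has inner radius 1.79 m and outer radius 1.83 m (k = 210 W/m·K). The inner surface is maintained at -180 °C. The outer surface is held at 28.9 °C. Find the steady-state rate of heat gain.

Q = 4πk·ΔT/(1/r₁ − 1/r₂) = 4π × 210 × 208.9 / (1/1.79 − 1/1.83) = 4.51×10^7 W

Q = 45100 kW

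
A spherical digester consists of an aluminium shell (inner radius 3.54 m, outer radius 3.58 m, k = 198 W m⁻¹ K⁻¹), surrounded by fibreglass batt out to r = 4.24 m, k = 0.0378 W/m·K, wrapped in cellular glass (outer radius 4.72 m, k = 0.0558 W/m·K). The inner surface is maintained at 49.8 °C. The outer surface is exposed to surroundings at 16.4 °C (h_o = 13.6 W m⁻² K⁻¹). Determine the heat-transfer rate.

Treat each layer as a resistance in series:
  R_aluminium = (1/3.54 − 1/3.58)/(4πk) = 0.003156/(4π·198) = 1.269×10^-6 K/W
  R_fibreglass batt = (1/3.58 − 1/4.24)/(4πk) = 0.04348/(4π·0.0378) = 0.09154 K/W
  R_cellular glass = (1/4.24 − 1/4.72)/(4πk) = 0.02398/(4π·0.0558) = 0.03420 K/W
  R_conv,out = 1/(4πr²h) = 1/(4π·4.72²·13.6) = 2.626×10^-4 K/W
ΣR = 1.269×10^-6 + 0.09154 + 0.03420 + 2.626×10^-4 = 0.1260 K/W
Q = ΔT/ΣR = (49.8 °C − 16.4 °C)/0.1260 = 265 W

Q = 265 W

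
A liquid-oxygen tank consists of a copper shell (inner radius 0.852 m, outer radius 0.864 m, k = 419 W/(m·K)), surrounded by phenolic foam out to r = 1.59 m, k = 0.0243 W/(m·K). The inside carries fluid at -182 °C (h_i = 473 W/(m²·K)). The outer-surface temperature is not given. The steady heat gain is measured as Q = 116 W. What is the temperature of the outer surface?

T_out = 18.8 °C

Series resistances:
  R_conv,in = 1/(4πr²h) = 1/(4π·0.852²·473) = 2.318×10^-4 K/W
  R_copper = (1/0.852 − 1/0.864)/(4πk) = 0.01630/(4π·419) = 3.096×10^-6 K/W
  R_phenolic foam = (1/0.864 − 1/1.59)/(4πk) = 0.5285/(4π·0.0243) = 1.731 K/W
ΣR = 1.731 K/W
ΔT = Q·ΣR = 116 × 1.731 = 200.8 K
Heat flows inward, so T_out = T_in + ΔT = -182 + 200.8 = 18.8 °C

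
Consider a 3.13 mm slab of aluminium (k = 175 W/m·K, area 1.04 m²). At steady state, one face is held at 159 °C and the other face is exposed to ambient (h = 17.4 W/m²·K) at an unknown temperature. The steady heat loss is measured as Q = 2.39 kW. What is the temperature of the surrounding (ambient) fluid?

T_out = 26.9 °C

Series resistances:
  R_aluminium = L/(kA) = 0.00313/(175·1.04) = 1.720×10^-5 K/W
  R_conv,out = 1/(hA) = 1/(17.4·1.04) = 0.05526 K/W
ΣR = 0.05528 K/W
ΔT = Q·ΣR = 2390 × 0.05528 = 132.1 K
Heat flows outward, so T_out = T_in − ΔT = 159 − 132.1 = 26.9 °C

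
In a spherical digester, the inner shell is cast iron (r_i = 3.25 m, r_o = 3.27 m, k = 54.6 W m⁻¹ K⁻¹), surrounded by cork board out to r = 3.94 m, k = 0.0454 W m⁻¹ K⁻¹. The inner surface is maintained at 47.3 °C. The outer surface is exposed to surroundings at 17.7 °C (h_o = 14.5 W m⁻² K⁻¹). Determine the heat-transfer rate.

Treat each layer as a resistance in series:
  R_cast iron = (1/3.25 − 1/3.27)/(4πk) = 0.001882/(4π·54.6) = 2.743×10^-6 K/W
  R_cork board = (1/3.27 − 1/3.94)/(4πk) = 0.05200/(4π·0.0454) = 0.09115 K/W
  R_conv,out = 1/(4πr²h) = 1/(4π·3.94²·14.5) = 3.535×10^-4 K/W
ΣR = 2.743×10^-6 + 0.09115 + 3.535×10^-4 = 0.09151 K/W
Q = ΔT/ΣR = (47.3 °C − 17.7 °C)/0.09151 = 323 W

Q = 323 W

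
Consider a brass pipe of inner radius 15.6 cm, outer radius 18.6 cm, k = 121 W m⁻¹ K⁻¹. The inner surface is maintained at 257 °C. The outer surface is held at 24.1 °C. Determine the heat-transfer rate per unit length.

Q' = 2πk·ΔT/ln(r₂/r₁) = 2π × 121 × 232.9 / ln(0.186/0.156) = 1.01×10^6 W/m

Q' = 1010 kW/m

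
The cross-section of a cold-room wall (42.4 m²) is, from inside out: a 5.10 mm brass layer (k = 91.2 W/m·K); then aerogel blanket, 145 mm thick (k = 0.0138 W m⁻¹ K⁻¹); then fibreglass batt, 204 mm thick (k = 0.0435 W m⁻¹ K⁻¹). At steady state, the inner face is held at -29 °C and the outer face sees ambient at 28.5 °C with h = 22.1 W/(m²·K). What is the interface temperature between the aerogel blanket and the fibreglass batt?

T = 10.6 °C

Treat each layer as a resistance in series:
  R_brass = L/(kA) = 0.00510/(91.2·42.4) = 1.319×10^-6 K/W
  R_aerogel blanket = L/(kA) = 0.145/(0.0138·42.4) = 0.2478 K/W
  R_fibreglass batt = L/(kA) = 0.204/(0.0435·42.4) = 0.1106 K/W
  R_conv,out = 1/(hA) = 1/(22.1·42.4) = 0.001067 K/W
ΣR = 1.319×10^-6 + 0.2478 + 0.1106 + 0.001067 = 0.3595 K/W
Q = ΔT/ΣR = (-29 °C − 28.5 °C)/0.3595 = -159.9 W
From the inner boundary to the aerogel blanket/fibreglass batt interface, ΣR_partial = 0.2478 K/W.
T_interface = T_in − Q·ΣR_partial = -29 °C − (-159.9)(0.2478) = 10.6 °C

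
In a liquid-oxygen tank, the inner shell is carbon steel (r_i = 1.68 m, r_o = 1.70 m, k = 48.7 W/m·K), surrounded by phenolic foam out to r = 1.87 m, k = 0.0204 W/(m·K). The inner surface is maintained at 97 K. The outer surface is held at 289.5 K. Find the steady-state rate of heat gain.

Q = 923 W

Resistance network (inner→outer):
  R_carbon steel = (1/1.68 − 1/1.70)/(4πk) = 0.007003/(4π·48.7) = 1.144×10^-5 K/W
  R_phenolic foam = (1/1.70 − 1/1.87)/(4πk) = 0.05348/(4π·0.0204) = 0.2086 K/W
ΣR = 1.144×10^-5 + 0.2086 = 0.2086 K/W
Q = ΔT/ΣR = (97 K − 289.5 K)/0.2086 = -923 W
(Negative Q ⇒ heat flows inward; heat gain = 923 W.)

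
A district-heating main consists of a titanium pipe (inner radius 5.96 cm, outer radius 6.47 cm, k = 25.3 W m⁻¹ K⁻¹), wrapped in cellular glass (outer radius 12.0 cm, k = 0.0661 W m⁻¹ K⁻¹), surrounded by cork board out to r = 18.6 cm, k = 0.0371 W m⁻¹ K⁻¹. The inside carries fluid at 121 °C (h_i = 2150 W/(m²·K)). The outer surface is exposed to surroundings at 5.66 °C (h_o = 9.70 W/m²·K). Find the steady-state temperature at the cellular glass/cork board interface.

T = 71.3 °C

Series thermal resistances, inner to outer:
  R'_conv,in = 1/(2πr h) = 1/(2π·0.0596·2150) = 0.001242 m·K/W
  R'_titanium = ln(0.0647/0.0596)/(2πk) = 0.08211/(2π·25.3) = 5.165×10^-4 m·K/W
  R'_cellular glass = ln(0.120/0.0647)/(2πk) = 0.6177/(2π·0.0661) = 1.487 m·K/W
  R'_cork board = ln(0.186/0.120)/(2πk) = 0.4383/(2π·0.0371) = 1.880 m·K/W
  R'_conv,out = 1/(2πr h) = 1/(2π·0.186·9.70) = 0.08821 m·K/W
ΣR = 0.001242 + 5.165×10^-4 + 1.487 + 1.880 + 0.08821 = 3.457 m·K/W
Q' = ΔT/ΣR = (121 °C − 5.66 °C)/3.457 = 33.36 W/m
From the inner boundary to the cellular glass/cork board interface, ΣR_partial = 1.489 m·K/W.
T_interface = T_in − Q'·ΣR_partial = 121 °C − (33.36)(1.489) = 71.3 °C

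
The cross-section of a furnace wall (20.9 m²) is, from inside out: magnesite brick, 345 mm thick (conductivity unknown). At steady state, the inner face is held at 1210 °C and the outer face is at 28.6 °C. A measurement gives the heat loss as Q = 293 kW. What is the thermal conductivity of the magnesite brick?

ΣR = ΔT/Q = |1210 − 28.6|/2.93×10^5 = 0.004032 K/W
L/(kA) = 0.004032 ⇒ k = 0.345/(0.004032·20.9) = 4.09 W/m·K

k = 4.09 W/m·K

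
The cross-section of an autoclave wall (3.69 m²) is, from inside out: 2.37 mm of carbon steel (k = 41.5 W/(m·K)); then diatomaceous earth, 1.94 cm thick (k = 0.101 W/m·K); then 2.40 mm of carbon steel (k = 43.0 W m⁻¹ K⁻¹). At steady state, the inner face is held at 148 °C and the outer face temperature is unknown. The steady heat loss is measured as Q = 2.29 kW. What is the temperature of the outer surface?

T_out = 28.7 °C

Series resistances:
  R_carbon steel = L/(kA) = 0.00237/(41.5·3.69) = 1.548×10^-5 K/W
  R_diatomaceous earth = L/(kA) = 0.0194/(0.101·3.69) = 0.05205 K/W
  R_carbon steel = L/(kA) = 0.00240/(43.0·3.69) = 1.513×10^-5 K/W
ΣR = 0.05208 K/W
ΔT = Q·ΣR = 2290 × 0.05208 = 119.3 K
Heat flows outward, so T_out = T_in − ΔT = 148 − 119.3 = 28.7 °C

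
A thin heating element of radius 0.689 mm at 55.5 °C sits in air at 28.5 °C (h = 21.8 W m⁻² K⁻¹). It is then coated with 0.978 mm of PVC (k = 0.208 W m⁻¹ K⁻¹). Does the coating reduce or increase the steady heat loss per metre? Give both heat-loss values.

Critical radius for a cylinder: r_cr = k/h = 0.00954 m = 0.954 cm.
Outer radius after coating: r₂ = 6.89×10^-4 + 9.78×10^-4 = 0.001667 m.
Since r₁ < r_cr and r₂ ≤ r_cr, the coating moves toward the maximum at r_cr — heat loss rises.
Bare: R = 1/(2πr₁h) = 10.60 m·K/W; Q = 27/10.60 = 2.55 W/m.
Coated: R = R_cond + R_conv = 5.056 m·K/W; Q = 27/5.056 = 5.34 W/m.

increases: 2.55 → 5.34 W/m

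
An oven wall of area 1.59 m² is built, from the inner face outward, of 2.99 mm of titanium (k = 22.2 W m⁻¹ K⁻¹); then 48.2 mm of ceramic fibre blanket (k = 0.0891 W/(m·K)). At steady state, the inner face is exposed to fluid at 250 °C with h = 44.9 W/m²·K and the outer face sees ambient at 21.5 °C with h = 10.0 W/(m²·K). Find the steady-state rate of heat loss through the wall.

Q = 548 W

Treat each layer as a resistance in series:
  R_conv,in = 1/(hA) = 1/(44.9·1.59) = 0.01401 K/W
  R_titanium = L/(kA) = 0.00299/(22.2·1.59) = 8.471×10^-5 K/W
  R_ceramic fibre blanket = L/(kA) = 0.0482/(0.0891·1.59) = 0.3402 K/W
  R_conv,out = 1/(hA) = 1/(10.0·1.59) = 0.06289 K/W
ΣR = 0.01401 + 8.471×10^-5 + 0.3402 + 0.06289 = 0.4172 K/W
Q = ΔT/ΣR = (250 °C − 21.5 °C)/0.4172 = 548 W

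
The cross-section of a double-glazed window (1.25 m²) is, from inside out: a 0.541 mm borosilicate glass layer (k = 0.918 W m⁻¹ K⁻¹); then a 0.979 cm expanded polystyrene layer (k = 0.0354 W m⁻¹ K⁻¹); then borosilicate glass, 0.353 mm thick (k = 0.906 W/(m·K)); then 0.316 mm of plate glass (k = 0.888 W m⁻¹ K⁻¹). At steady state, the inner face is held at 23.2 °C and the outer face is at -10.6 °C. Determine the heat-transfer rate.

Q = 152 W

Resistance network (inner→outer):
  R_borosilicate glass = L/(kA) = 5.41×10^-4/(0.918·1.25) = 4.715×10^-4 K/W
  R_expanded polystyrene = L/(kA) = 0.00979/(0.0354·1.25) = 0.2212 K/W
  R_borosilicate glass = L/(kA) = 3.53×10^-4/(0.906·1.25) = 3.117×10^-4 K/W
  R_plate glass = L/(kA) = 3.16×10^-4/(0.888·1.25) = 2.847×10^-4 K/W
ΣR = 4.715×10^-4 + 0.2212 + 3.117×10^-4 + 2.847×10^-4 = 0.2223 K/W
Q = ΔT/ΣR = (23.2 °C − -10.6 °C)/0.2223 = 152 W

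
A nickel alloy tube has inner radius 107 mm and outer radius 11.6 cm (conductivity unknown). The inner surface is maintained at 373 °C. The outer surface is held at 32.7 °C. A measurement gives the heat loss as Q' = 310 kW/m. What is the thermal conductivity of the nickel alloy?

ΣR = ΔT/Q' = |373 − 32.7|/3.10×10^5 = 0.001098 m·K/W
ln(r₂/r₁)/(2πk) = 0.001098 ⇒ k = 0.08076/(2π·0.001098) = 11.7 W/m·K

k = 11.7 W/m·K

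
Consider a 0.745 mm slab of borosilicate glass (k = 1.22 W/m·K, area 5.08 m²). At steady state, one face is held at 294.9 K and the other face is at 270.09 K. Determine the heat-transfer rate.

Q = kA·ΔT/L = 1.22 × 5.08 × |294.9 K − 270.09 K| / 7.45×10^-4 = 2.06×10^5 W

Q = 2.06×10^5 W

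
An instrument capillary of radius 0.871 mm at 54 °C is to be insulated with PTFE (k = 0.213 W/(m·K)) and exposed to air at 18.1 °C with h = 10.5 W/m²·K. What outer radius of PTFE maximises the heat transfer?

r_cr = 2.03 cm

For a cylinder, r_cr = k_ins/h = 0.213/10.5 = 0.0203 m = 2.03 cm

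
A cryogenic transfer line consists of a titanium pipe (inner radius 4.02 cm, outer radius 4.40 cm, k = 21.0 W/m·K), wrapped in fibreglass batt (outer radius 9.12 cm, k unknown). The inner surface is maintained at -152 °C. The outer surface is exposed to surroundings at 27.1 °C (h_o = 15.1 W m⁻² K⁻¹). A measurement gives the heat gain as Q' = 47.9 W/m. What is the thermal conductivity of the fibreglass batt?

ΣR = ΔT/Q' = |-152 − 27.1|/47.9 = 3.739 m·K/W
Known resistances:
  R'_titanium = ln(0.0440/0.0402)/(2πk) = 0.09032/(2π·21.0) = 6.845×10^-4 m·K/W
  R'_conv,out = 1/(2πr h) = 1/(2π·0.0912·15.1) = 0.1156 m·K/W
R_fibreglass batt = ΣR − ΣR_known = 3.739 − 0.1163 = 3.623 m·K/W
ln(r₂/r₁)/(2πk) = 3.623 ⇒ k = 0.7289/(2π·3.623) = 0.0320 W/m·K

k = 0.0320 W/m·K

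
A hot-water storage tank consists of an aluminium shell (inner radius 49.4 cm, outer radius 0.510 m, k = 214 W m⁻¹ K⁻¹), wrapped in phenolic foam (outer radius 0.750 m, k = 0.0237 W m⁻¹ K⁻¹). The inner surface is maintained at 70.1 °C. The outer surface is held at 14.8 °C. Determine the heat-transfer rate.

Q = 26.2 W

Treat each layer as a resistance in series:
  R_aluminium = (1/0.494 − 1/0.510)/(4πk) = 0.06351/(4π·214) = 2.362×10^-5 K/W
  R_phenolic foam = (1/0.510 − 1/0.750)/(4πk) = 0.6275/(4π·0.0237) = 2.107 K/W
ΣR = 2.362×10^-5 + 2.107 = 2.107 K/W
Q = ΔT/ΣR = (70.1 °C − 14.8 °C)/2.107 = 26.2 W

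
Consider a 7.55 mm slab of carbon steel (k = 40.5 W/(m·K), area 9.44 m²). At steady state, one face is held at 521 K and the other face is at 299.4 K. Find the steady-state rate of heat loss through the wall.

Q = kA·ΔT/L = 40.5 × 9.44 × |521 K − 299.4 K| / 0.00755 = 1.12×10^7 W

Q = 11200 kW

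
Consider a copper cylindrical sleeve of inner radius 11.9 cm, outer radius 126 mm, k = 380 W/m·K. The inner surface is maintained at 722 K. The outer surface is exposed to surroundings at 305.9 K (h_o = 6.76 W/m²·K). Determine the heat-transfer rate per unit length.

Q' = 2.23 kW/m

Treat each layer as a resistance in series:
  R'_copper = ln(0.126/0.119)/(2πk) = 0.05716/(2π·380) = 2.394×10^-5 m·K/W
  R'_conv,out = 1/(2πr h) = 1/(2π·0.126·6.76) = 0.1869 m·K/W
ΣR = 2.394×10^-5 + 0.1869 = 0.1869 m·K/W
Q' = ΔT/ΣR = (722 K − 305.9 K)/0.1869 = 2230 W/m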